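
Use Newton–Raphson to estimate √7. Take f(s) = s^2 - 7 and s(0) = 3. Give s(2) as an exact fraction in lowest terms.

f'(s) = 2s.
f(3) = 2, f'(3) = 6, so s(1) = 3 - 2/6 = 8/3.
f(8/3) = 1/9, f'(8/3) = 16/3, so s(2) = (8/3) - (1/9)/(16/3) = 127/48.

127/48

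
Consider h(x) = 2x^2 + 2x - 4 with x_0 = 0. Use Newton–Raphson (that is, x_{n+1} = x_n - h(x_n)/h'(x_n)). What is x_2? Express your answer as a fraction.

6/5

h'(x) = 4x + 2.
h(0) = -4, h'(0) = 2, so x_1 = 0 - (-4)/2 = 2.
h(2) = 8, h'(2) = 10, so x_2 = 2 - 8/10 = 6/5.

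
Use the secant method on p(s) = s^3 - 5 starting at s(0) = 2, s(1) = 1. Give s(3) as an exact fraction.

p(2) = 3, p(1) = -4. s(2) = 1 - (-4)·(1 - 2)/((-4) - 3) = 11/7.
p(1) = -4, p(11/7) = -384/343. s(3) = (11/7) - (-384/343)·((11/7) - 1)/((-384/343) - (-4)) = 443/247.

443/247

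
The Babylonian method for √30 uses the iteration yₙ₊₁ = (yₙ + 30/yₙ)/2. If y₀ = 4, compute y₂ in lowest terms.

1009/184

y₁ = (4 + 30/4)/2 = 23/4.
y₂ = (23/4 + 30/(23/4))/2 = 1009/184.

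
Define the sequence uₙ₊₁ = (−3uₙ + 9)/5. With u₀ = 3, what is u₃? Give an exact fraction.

18/25

u₁ = (−3·3 + 9)/5 = 0.
u₂ = (−3·0 + 9)/5 = 9/5.
u₃ = (−3·(9/5) + 9)/5 = 18/25.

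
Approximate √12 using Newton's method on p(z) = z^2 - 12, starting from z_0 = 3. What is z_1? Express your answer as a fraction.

p'(z) = 2z.
p(3) = -3, p'(3) = 6, so z_1 = 3 - (-3)/6 = 7/2.

7/2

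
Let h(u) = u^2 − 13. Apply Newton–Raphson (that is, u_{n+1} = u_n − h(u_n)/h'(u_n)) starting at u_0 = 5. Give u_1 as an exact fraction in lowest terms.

19/5

h'(u) = 2u.
h(5) = 12, h'(5) = 10, so u_1 = 5 − 12/10 = 19/5.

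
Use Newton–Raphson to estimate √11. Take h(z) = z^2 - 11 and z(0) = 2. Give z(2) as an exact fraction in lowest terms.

401/120

h'(z) = 2z.
h(2) = -7, h'(2) = 4, so z(1) = 2 - (-7)/4 = 15/4.
h(15/4) = 49/16, h'(15/4) = 15/2, so z(2) = (15/4) - (49/16)/(15/2) = 401/120.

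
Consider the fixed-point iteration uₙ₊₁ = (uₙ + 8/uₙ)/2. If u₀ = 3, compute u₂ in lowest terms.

u₁ = (3 + 8/3)/2 = 17/6.
u₂ = (17/6 + 8/(17/6))/2 = 577/204.

577/204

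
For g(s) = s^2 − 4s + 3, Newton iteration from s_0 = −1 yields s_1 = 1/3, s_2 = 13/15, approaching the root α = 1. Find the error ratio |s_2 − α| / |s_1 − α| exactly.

1/5

s_1 − α = 1/3 − 1 = −2/3, so |s_1 − α| = 2/3.
s_2 − α = 13/15 − 1 = −2/15, so |s_2 − α| = 2/15.
Ratio = (2/15) / (2/3) = 1/5.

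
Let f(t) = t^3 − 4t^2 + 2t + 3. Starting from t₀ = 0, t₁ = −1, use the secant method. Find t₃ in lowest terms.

f(0) = 3, f(−1) = −4. t₂ = (−1) − (−4)·((−1) − 0)/((−4) − 3) = −3/7.
f(−1) = −4, f(−3/7) = 456/343. t₃ = (−3/7) − (456/343)·((−3/7) − (−1))/((456/343) − (−4)) = −261/457.

−261/457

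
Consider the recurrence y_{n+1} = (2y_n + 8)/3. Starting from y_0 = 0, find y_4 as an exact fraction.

520/81

y_1 = (2·0 + 8)/3 = 8/3.
y_2 = (2·(8/3) + 8)/3 = 40/9.
y_3 = (2·(40/9) + 8)/3 = 152/27.
y_4 = (2·(152/27) + 8)/3 = 520/81.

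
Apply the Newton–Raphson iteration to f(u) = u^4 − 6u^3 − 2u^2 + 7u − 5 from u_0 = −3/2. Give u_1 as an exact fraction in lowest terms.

−899/656

f'(u) = 4u^3 − 18u^2 − 4u + 7.
f(−3/2) = 85/16, f'(−3/2) = −41, so u_1 = (−3/2) − (85/16)/(−41) = −899/656.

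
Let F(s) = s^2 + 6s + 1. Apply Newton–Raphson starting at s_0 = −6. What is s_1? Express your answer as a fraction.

−35/6

F'(s) = 2s + 6.
F(−6) = 1, F'(−6) = −6, so s_1 = (−6) − 1/(−6) = −35/6.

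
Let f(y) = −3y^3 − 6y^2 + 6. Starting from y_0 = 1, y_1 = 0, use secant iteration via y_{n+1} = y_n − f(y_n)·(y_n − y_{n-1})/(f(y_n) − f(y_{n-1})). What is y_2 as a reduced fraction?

2/3

f(1) = −3, f(0) = 6. y_2 = 0 − 6·(0 − 1)/(6 − (−3)) = 2/3.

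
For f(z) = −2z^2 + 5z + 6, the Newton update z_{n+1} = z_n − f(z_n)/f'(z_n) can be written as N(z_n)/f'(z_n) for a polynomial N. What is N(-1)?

−8

f'(z) = −4z + 5.
N(z) = z·f'(z) − f(z) = z·(−4z + 5) − (−2z^2 + 5z + 6) = −2z^2 − 6.
N(-1) = −8.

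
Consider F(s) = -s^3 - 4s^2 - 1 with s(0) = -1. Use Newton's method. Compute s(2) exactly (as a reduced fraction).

F'(s) = -3s^2 - 8s.
F(-1) = -4, F'(-1) = 5, so s(1) = (-1) - (-4)/5 = -1/5.
F(-1/5) = -144/125, F'(-1/5) = 37/25, so s(2) = (-1/5) - (-144/125)/(37/25) = 107/185.

107/185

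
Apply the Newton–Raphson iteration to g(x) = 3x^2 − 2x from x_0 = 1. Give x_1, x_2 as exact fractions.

x_1 = 3/4, x_2 = 27/40

g'(x) = 6x − 2.
g(1) = 1, g'(1) = 4, so x_1 = 1 − 1/4 = 3/4.
g(3/4) = 3/16, g'(3/4) = 5/2, so x_2 = (3/4) − (3/16)/(5/2) = 27/40.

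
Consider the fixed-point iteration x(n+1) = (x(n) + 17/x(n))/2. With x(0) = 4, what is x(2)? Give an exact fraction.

2177/528

x(1) = (4 + 17/4)/2 = 33/8.
x(2) = (33/8 + 17/(33/8))/2 = 2177/528.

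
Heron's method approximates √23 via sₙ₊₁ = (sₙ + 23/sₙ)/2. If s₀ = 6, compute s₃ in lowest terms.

s₁ = (6 + 23/6)/2 = 59/12.
s₂ = (59/12 + 23/(59/12))/2 = 6793/1416.
s₃ = (6793/1416 + 23/(6793/1416))/2 = 92261137/19237776.

92261137/19237776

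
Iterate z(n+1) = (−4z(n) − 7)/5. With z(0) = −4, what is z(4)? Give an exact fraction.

−1311/625

z(1) = (−4·(−4) − 7)/5 = 9/5.
z(2) = (−4·(9/5) − 7)/5 = −71/25.
z(3) = (−4·(−71/25) − 7)/5 = 109/125.
z(4) = (−4·(109/125) − 7)/5 = −1311/625.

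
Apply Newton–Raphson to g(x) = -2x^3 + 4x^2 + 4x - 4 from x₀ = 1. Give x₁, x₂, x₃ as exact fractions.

g'(x) = -6x^2 + 8x + 4.
g(1) = 2, g'(1) = 6, so x₁ = 1 - 2/6 = 2/3.
g(2/3) = -4/27, g'(2/3) = 20/3, so x₂ = (2/3) - (-4/27)/(20/3) = 31/45.
g(31/45) = -2/91125, g'(31/45) = 4498/675, so x₃ = (31/45) - (-2/91125)/(4498/675) = 209158/303615.

x₁ = 2/3, x₂ = 31/45, x₃ = 209158/303615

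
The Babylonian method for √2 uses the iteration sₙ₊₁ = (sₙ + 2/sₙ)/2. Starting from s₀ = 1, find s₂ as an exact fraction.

s₁ = (1 + 2/1)/2 = 3/2.
s₂ = (3/2 + 2/(3/2))/2 = 17/12.

17/12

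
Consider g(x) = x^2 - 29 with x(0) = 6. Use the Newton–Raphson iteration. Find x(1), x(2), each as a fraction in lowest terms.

g'(x) = 2x.
g(6) = 7, g'(6) = 12, so x(1) = 6 - 7/12 = 65/12.
g(65/12) = 49/144, g'(65/12) = 65/6, so x(2) = (65/12) - (49/144)/(65/6) = 8401/1560.

x(1) = 65/12, x(2) = 8401/1560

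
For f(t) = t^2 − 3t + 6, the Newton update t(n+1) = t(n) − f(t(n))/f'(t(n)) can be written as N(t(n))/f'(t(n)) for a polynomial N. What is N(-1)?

f'(t) = 2t − 3.
N(t) = t·f'(t) − f(t) = t·(2t − 3) − (t^2 − 3t + 6) = t^2 − 6.
N(-1) = −5.

−5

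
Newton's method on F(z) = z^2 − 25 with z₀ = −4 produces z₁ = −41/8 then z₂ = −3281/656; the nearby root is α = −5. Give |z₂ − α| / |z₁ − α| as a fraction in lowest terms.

1/82

z₁ − α = −41/8 − (−5) = −41/8 + 5 = −1/8, so |z₁ − α| = 1/8.
z₂ − α = −3281/656 − (−5) = −3281/656 + 5 = −1/656, so |z₂ − α| = 1/656.
Ratio = (1/656) / (1/8) = 1/82.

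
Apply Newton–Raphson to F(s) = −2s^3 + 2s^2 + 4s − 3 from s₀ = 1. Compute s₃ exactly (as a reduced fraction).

F'(s) = −6s^2 + 4s + 4.
F(1) = 1, F'(1) = 2, so s₁ = 1 − 1/2 = 1/2.
F(1/2) = −3/4, F'(1/2) = 9/2, so s₂ = (1/2) − (−3/4)/(9/2) = 2/3.
F(2/3) = −1/27, F'(2/3) = 4, so s₃ = (2/3) − (−1/27)/4 = 73/108.

73/108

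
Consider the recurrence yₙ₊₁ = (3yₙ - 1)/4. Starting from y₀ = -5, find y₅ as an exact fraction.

-499/256

y₁ = (3·(-5) - 1)/4 = -4.
y₂ = (3·(-4) - 1)/4 = -13/4.
y₃ = (3·(-13/4) - 1)/4 = -43/16.
y₄ = (3·(-43/16) - 1)/4 = -145/64.
y₅ = (3·(-145/64) - 1)/4 = -499/256.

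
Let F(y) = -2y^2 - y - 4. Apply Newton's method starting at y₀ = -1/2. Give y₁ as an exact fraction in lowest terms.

7/2

F'(y) = -4y - 1.
F(-1/2) = -4, F'(-1/2) = 1, so y₁ = (-1/2) - (-4)/1 = 7/2.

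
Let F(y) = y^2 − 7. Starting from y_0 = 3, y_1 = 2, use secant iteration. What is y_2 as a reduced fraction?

13/5

F(3) = 2, F(2) = −3. y_2 = 2 − (−3)·(2 − 3)/((−3) − 2) = 13/5.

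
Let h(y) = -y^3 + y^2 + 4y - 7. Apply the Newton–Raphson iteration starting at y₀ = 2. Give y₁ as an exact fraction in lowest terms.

h'(y) = -3y^2 + 2y + 4.
h(2) = -3, h'(2) = -4, so y₁ = 2 - (-3)/(-4) = 5/4.

5/4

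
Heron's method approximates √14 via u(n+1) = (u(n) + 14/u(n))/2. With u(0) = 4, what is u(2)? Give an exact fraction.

449/120

u(1) = (4 + 14/4)/2 = 15/4.
u(2) = (15/4 + 14/(15/4))/2 = 449/120.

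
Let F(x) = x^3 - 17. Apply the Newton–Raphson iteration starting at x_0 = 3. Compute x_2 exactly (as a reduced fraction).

F'(x) = 3x^2.
F(3) = 10, F'(3) = 27, so x_1 = 3 - 10/27 = 71/27.
F(71/27) = 23300/19683, F'(71/27) = 5041/243, so x_2 = (71/27) - (23300/19683)/(5041/243) = 1050433/408321.

1050433/408321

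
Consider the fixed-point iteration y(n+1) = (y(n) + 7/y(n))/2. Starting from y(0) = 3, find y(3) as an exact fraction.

32257/12192

y(1) = (3 + 7/3)/2 = 8/3.
y(2) = (8/3 + 7/(8/3))/2 = 127/48.
y(3) = (127/48 + 7/(127/48))/2 = 32257/12192.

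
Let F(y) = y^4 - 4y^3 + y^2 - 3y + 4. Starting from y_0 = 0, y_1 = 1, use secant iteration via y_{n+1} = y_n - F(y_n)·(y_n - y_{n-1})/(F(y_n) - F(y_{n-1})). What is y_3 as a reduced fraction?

876/1001

F(0) = 4, F(1) = -1. y_2 = 1 - (-1)·(1 - 0)/((-1) - 4) = 4/5.
F(1) = -1, F(4/5) = 376/625. y_3 = (4/5) - (376/625)·((4/5) - 1)/((376/625) - (-1)) = 876/1001.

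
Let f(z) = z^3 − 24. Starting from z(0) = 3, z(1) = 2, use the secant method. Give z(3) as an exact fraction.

4650/1603

f(3) = 3, f(2) = −16. z(2) = 2 − (−16)·(2 − 3)/((−16) − 3) = 54/19.
f(2) = −16, f(54/19) = −7152/6859. z(3) = (54/19) − (−7152/6859)·((54/19) − 2)/((−7152/6859) − (−16)) = 4650/1603.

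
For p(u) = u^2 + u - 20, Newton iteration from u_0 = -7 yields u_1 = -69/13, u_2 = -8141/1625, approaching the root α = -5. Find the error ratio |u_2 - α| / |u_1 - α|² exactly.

13/125

u_1 - α = -69/13 - (-5) = -69/13 + 5 = -4/13, so |u_1 - α| = 4/13.
u_2 - α = -8141/1625 - (-5) = -8141/1625 + 5 = -16/1625, so |u_2 - α| = 16/1625.
|u_1 - α|² = 16/169.
Ratio = (16/1625) / (16/169) = 13/125.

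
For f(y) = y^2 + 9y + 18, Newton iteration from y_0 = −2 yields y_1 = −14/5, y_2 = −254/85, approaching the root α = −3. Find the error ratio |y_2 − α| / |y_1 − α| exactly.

1/17

y_1 − α = −14/5 − (−3) = −14/5 + 3 = 1/5, so |y_1 − α| = 1/5.
y_2 − α = −254/85 − (−3) = −254/85 + 3 = 1/85, so |y_2 − α| = 1/85.
Ratio = (1/85) / (1/5) = 1/17.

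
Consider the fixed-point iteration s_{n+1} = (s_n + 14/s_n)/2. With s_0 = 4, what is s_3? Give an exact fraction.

403201/107760

s_1 = (4 + 14/4)/2 = 15/4.
s_2 = (15/4 + 14/(15/4))/2 = 449/120.
s_3 = (449/120 + 14/(449/120))/2 = 403201/107760.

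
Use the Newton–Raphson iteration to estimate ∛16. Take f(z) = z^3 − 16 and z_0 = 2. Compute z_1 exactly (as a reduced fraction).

8/3

f'(z) = 3z^2.
f(2) = −8, f'(2) = 12, so z_1 = 2 − (−8)/12 = 8/3.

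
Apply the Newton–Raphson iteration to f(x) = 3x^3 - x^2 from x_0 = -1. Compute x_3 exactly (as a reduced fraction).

f'(x) = 9x^2 - 2x.
f(-1) = -4, f'(-1) = 11, so x_1 = (-1) - (-4)/11 = -7/11.
f(-7/11) = -1568/1331, f'(-7/11) = 595/121, so x_2 = (-7/11) - (-1568/1331)/(595/121) = -371/935.
f(-371/935) = -281888768/817400375, f'(-371/935) = 1932539/874225, so x_3 = (-371/935) - (-281888768/817400375)/(1932539/874225) = -1172731/4870415.

-1172731/4870415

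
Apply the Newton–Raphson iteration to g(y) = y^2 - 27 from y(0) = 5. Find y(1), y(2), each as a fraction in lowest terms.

y(1) = 26/5, y(2) = 1351/260

g'(y) = 2y.
g(5) = -2, g'(5) = 10, so y(1) = 5 - (-2)/10 = 26/5.
g(26/5) = 1/25, g'(26/5) = 52/5, so y(2) = (26/5) - (1/25)/(52/5) = 1351/260.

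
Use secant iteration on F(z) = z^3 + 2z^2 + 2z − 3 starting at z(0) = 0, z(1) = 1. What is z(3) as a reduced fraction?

129/179

F(0) = −3, F(1) = 2. z(2) = 1 − 2·(1 − 0)/(2 − (−3)) = 3/5.
F(1) = 2, F(3/5) = −108/125. z(3) = (3/5) − (−108/125)·((3/5) − 1)/((−108/125) − 2) = 129/179.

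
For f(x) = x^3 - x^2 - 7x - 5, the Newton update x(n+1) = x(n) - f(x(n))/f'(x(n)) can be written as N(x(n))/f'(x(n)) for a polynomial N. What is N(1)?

6

f'(x) = 3x^2 - 2x - 7.
N(x) = x·f'(x) - f(x) = x·(3x^2 - 2x - 7) - (x^3 - x^2 - 7x - 5) = 2x^3 - x^2 + 5.
N(1) = 6.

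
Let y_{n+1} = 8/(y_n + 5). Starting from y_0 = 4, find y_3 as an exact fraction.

424/337

y_1 = 8/(4 + 5) = 8/9.
y_2 = 8/(8/9 + 5) = 72/53.
y_3 = 8/(72/53 + 5) = 424/337.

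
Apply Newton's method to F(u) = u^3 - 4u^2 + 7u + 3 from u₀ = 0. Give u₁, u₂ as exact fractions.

F'(u) = 3u^2 - 8u + 7.
F(0) = 3, F'(0) = 7, so u₁ = 0 - 3/7 = -3/7.
F(-3/7) = -279/343, F'(-3/7) = 538/49, so u₂ = (-3/7) - (-279/343)/(538/49) = -1335/3766.

u₁ = -3/7, u₂ = -1335/3766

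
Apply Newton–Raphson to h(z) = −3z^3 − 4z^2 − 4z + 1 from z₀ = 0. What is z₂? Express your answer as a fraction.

h'(z) = −9z^2 − 8z − 4.
h(0) = 1, h'(0) = −4, so z₁ = 0 − 1/(−4) = 1/4.
h(1/4) = −19/64, h'(1/4) = −105/16, so z₂ = (1/4) − (−19/64)/(−105/16) = 43/210.

43/210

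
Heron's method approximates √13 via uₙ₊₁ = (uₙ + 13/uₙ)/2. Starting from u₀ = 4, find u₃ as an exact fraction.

u₁ = (4 + 13/4)/2 = 29/8.
u₂ = (29/8 + 13/(29/8))/2 = 1673/464.
u₃ = (1673/464 + 13/(1673/464))/2 = 5597777/1552544.

5597777/1552544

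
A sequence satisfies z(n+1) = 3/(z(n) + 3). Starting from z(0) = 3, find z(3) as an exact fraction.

z(1) = 3/(3 + 3) = 1/2.
z(2) = 3/(1/2 + 3) = 6/7.
z(3) = 3/(6/7 + 3) = 7/9.

7/9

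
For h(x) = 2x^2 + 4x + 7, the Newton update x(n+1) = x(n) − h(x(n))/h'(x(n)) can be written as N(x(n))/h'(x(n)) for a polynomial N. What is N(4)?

25

h'(x) = 4x + 4.
N(x) = x·h'(x) − h(x) = x·(4x + 4) − (2x^2 + 4x + 7) = 2x^2 − 7.
N(4) = 25.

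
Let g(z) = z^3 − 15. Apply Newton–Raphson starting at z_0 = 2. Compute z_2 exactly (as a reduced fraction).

42751/17298

g'(z) = 3z^2.
g(2) = −7, g'(2) = 12, so z_1 = 2 − (−7)/12 = 31/12.
g(31/12) = 3871/1728, g'(31/12) = 961/48, so z_2 = (31/12) − (3871/1728)/(961/48) = 42751/17298.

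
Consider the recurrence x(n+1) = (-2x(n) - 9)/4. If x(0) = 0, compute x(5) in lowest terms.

-99/64

x(1) = (-2·0 - 9)/4 = -9/4.
x(2) = (-2·(-9/4) - 9)/4 = -9/8.
x(3) = (-2·(-9/8) - 9)/4 = -27/16.
x(4) = (-2·(-27/16) - 9)/4 = -45/32.
x(5) = (-2·(-45/32) - 9)/4 = -99/64.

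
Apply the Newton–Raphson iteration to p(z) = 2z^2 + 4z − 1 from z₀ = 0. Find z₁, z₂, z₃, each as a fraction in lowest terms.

z₁ = 1/4, z₂ = 9/40, z₃ = 881/3920

p'(z) = 4z + 4.
p(0) = −1, p'(0) = 4, so z₁ = 0 − (−1)/4 = 1/4.
p(1/4) = 1/8, p'(1/4) = 5, so z₂ = (1/4) − (1/8)/5 = 9/40.
p(9/40) = 1/800, p'(9/40) = 49/10, so z₃ = (9/40) − (1/800)/(49/10) = 881/3920.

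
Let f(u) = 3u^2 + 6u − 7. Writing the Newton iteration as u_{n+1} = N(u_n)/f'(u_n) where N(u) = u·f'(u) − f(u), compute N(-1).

10

f'(u) = 6u + 6.
N(u) = u·f'(u) − f(u) = u·(6u + 6) − (3u^2 + 6u − 7) = 3u^2 + 7.
N(-1) = 10.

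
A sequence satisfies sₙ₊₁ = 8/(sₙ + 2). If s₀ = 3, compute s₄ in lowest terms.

s₁ = 8/(3 + 2) = 8/5.
s₂ = 8/(8/5 + 2) = 20/9.
s₃ = 8/(20/9 + 2) = 36/19.
s₄ = 8/(36/19 + 2) = 76/37.

76/37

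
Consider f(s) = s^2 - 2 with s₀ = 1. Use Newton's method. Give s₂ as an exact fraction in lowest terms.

17/12

f'(s) = 2s.
f(1) = -1, f'(1) = 2, so s₁ = 1 - (-1)/2 = 3/2.
f(3/2) = 1/4, f'(3/2) = 3, so s₂ = (3/2) - (1/4)/3 = 17/12.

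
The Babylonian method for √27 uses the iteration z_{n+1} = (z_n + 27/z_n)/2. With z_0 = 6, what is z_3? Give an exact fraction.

56451/10864

z_1 = (6 + 27/6)/2 = 21/4.
z_2 = (21/4 + 27/(21/4))/2 = 291/56.
z_3 = (291/56 + 27/(291/56))/2 = 56451/10864.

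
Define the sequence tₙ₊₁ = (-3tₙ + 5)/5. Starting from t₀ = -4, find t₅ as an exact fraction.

3077/3125

t₁ = (-3·(-4) + 5)/5 = 17/5.
t₂ = (-3·(17/5) + 5)/5 = -26/25.
t₃ = (-3·(-26/25) + 5)/5 = 203/125.
t₄ = (-3·(203/125) + 5)/5 = 16/625.
t₅ = (-3·(16/625) + 5)/5 = 3077/3125.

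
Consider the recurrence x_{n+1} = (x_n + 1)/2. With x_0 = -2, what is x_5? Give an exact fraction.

x_1 = ((-2) + 1)/2 = -1/2.
x_2 = ((-1/2) + 1)/2 = 1/4.
x_3 = ((1/4) + 1)/2 = 5/8.
x_4 = ((5/8) + 1)/2 = 13/16.
x_5 = ((13/16) + 1)/2 = 29/32.

29/32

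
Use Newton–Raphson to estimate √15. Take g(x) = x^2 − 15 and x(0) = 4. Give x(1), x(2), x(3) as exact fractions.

g'(x) = 2x.
g(4) = 1, g'(4) = 8, so x(1) = 4 − 1/8 = 31/8.
g(31/8) = 1/64, g'(31/8) = 31/4, so x(2) = (31/8) − (1/64)/(31/4) = 1921/496.
g(1921/496) = 1/246016, g'(1921/496) = 1921/248, so x(3) = (1921/496) − (1/246016)/(1921/248) = 7380481/1905632.

x(1) = 31/8, x(2) = 1921/496, x(3) = 7380481/1905632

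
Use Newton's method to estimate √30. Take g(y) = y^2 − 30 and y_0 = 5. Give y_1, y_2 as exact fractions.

y_1 = 11/2, y_2 = 241/44

g'(y) = 2y.
g(5) = −5, g'(5) = 10, so y_1 = 5 − (−5)/10 = 11/2.
g(11/2) = 1/4, g'(11/2) = 11, so y_2 = (11/2) − (1/4)/11 = 241/44.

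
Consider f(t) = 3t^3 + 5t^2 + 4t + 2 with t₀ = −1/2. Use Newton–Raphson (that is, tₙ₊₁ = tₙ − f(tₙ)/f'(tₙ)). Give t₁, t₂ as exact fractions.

t₁ = −6/5, t₂ = −323/310

f'(t) = 9t^2 + 10t + 4.
f(−1/2) = 7/8, f'(−1/2) = 5/4, so t₁ = (−1/2) − (7/8)/(5/4) = −6/5.
f(−6/5) = −98/125, f'(−6/5) = 124/25, so t₂ = (−6/5) − (−98/125)/(124/25) = −323/310.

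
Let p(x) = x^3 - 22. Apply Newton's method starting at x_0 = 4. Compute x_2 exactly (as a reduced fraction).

21257/7500

p'(x) = 3x^2.
p(4) = 42, p'(4) = 48, so x_1 = 4 - 42/48 = 25/8.
p(25/8) = 4361/512, p'(25/8) = 1875/64, so x_2 = (25/8) - (4361/512)/(1875/64) = 21257/7500.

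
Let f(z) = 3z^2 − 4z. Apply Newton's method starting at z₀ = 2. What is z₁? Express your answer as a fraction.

3/2

f'(z) = 6z − 4.
f(2) = 4, f'(2) = 8, so z₁ = 2 − 4/8 = 3/2.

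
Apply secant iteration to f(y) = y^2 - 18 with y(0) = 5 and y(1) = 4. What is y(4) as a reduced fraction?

11960/2819

f(5) = 7, f(4) = -2. y(2) = 4 - (-2)·(4 - 5)/((-2) - 7) = 38/9.
f(4) = -2, f(38/9) = -14/81. y(3) = (38/9) - (-14/81)·((38/9) - 4)/((-14/81) - (-2)) = 157/37.
f(38/9) = -14/81, f(157/37) = 7/1369. y(4) = (157/37) - (7/1369)·((157/37) - (38/9))/((7/1369) - (-14/81)) = 11960/2819.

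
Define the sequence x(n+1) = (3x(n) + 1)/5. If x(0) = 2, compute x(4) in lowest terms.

x(1) = (3·2 + 1)/5 = 7/5.
x(2) = (3·(7/5) + 1)/5 = 26/25.
x(3) = (3·(26/25) + 1)/5 = 103/125.
x(4) = (3·(103/125) + 1)/5 = 434/625.

434/625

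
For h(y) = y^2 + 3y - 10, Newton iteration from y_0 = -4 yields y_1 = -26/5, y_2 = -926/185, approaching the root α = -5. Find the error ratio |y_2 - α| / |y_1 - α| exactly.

y_1 - α = -26/5 - (-5) = -26/5 + 5 = -1/5, so |y_1 - α| = 1/5.
y_2 - α = -926/185 - (-5) = -926/185 + 5 = -1/185, so |y_2 - α| = 1/185.
Ratio = (1/185) / (1/5) = 1/37.

1/37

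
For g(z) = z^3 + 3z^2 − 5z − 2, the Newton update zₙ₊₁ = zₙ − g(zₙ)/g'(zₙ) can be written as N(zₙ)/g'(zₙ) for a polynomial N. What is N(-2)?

g'(z) = 3z^2 + 6z − 5.
N(z) = z·g'(z) − g(z) = z·(3z^2 + 6z − 5) − (z^3 + 3z^2 − 5z − 2) = 2z^3 + 3z^2 + 2.
N(-2) = −2.

−2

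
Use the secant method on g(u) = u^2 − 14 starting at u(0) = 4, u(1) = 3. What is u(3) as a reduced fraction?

g(4) = 2, g(3) = −5. u(2) = 3 − (−5)·(3 − 4)/((−5) − 2) = 26/7.
g(3) = −5, g(26/7) = −10/49. u(3) = (26/7) − (−10/49)·((26/7) − 3)/((−10/49) − (−5)) = 176/47.

176/47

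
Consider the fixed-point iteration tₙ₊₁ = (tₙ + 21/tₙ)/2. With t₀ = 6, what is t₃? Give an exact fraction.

t₁ = (6 + 21/6)/2 = 19/4.
t₂ = (19/4 + 21/(19/4))/2 = 697/152.
t₃ = (697/152 + 21/(697/152))/2 = 970993/211888.

970993/211888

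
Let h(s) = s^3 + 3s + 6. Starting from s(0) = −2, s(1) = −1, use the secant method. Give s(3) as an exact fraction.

h(−2) = −8, h(−1) = 2. s(2) = (−1) − 2·((−1) − (−2))/(2 − (−8)) = −6/5.
h(−1) = 2, h(−6/5) = 84/125. s(3) = (−6/5) − (84/125)·((−6/5) − (−1))/((84/125) − 2) = −108/83.

−108/83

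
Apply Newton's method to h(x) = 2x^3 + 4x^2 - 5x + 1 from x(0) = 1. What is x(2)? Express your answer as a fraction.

2407/3537

h'(x) = 6x^2 + 8x - 5.
h(1) = 2, h'(1) = 9, so x(1) = 1 - 2/9 = 7/9.
h(7/9) = 344/729, h'(7/9) = 131/27, so x(2) = (7/9) - (344/729)/(131/27) = 2407/3537.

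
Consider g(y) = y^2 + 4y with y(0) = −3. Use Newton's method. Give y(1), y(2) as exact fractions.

g'(y) = 2y + 4.
g(−3) = −3, g'(−3) = −2, so y(1) = (−3) − (−3)/(−2) = −9/2.
g(−9/2) = 9/4, g'(−9/2) = −5, so y(2) = (−9/2) − (9/4)/(−5) = −81/20.

y(1) = −9/2, y(2) = −81/20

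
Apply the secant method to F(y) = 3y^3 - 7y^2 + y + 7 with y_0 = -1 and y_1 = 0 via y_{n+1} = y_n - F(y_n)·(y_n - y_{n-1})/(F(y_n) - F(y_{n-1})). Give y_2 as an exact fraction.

F(-1) = -4, F(0) = 7. y_2 = 0 - 7·(0 - (-1))/(7 - (-4)) = -7/11.

-7/11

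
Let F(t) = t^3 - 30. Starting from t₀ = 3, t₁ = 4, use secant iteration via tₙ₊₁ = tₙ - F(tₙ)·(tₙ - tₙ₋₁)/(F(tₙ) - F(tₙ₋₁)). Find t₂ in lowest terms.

114/37

F(3) = -3, F(4) = 34. t₂ = 4 - 34·(4 - 3)/(34 - (-3)) = 114/37.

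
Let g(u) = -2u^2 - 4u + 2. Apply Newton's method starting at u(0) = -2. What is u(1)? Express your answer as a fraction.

g'(u) = -4u - 4.
g(-2) = 2, g'(-2) = 4, so u(1) = (-2) - 2/4 = -5/2.

-5/2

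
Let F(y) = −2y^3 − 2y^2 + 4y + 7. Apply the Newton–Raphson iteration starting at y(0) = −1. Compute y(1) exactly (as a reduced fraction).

−5/2

F'(y) = −6y^2 − 4y + 4.
F(−1) = 3, F'(−1) = 2, so y(1) = (−1) − 3/2 = −5/2.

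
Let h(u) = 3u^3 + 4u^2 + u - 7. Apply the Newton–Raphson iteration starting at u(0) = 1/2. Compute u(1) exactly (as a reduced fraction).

35/29

h'(u) = 9u^2 + 8u + 1.
h(1/2) = -41/8, h'(1/2) = 29/4, so u(1) = (1/2) - (-41/8)/(29/4) = 35/29.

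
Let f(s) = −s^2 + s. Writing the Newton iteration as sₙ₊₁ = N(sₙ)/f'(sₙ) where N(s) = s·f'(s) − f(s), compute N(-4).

f'(s) = −2s + 1.
N(s) = s·f'(s) − f(s) = s·(−2s + 1) − (−s^2 + s) = −s^2.
N(-4) = −16.

−16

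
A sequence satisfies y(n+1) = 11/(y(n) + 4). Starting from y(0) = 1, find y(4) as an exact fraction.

y(1) = 11/(1 + 4) = 11/5.
y(2) = 11/(11/5 + 4) = 55/31.
y(3) = 11/(55/31 + 4) = 341/179.
y(4) = 11/(341/179 + 4) = 1969/1057.

1969/1057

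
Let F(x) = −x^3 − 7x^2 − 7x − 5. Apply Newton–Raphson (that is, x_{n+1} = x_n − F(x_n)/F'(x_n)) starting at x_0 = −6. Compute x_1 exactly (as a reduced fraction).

−185/31

F'(x) = −3x^2 − 14x − 7.
F(−6) = 1, F'(−6) = −31, so x_1 = (−6) − 1/(−31) = −185/31.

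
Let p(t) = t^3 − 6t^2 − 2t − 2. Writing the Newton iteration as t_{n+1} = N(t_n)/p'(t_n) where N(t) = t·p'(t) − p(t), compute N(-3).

−106

p'(t) = 3t^2 − 12t − 2.
N(t) = t·p'(t) − p(t) = t·(3t^2 − 12t − 2) − (t^3 − 6t^2 − 2t − 2) = 2t^3 − 6t^2 + 2.
N(-3) = −106.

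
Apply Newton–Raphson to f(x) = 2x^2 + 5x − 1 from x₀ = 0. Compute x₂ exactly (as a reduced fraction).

f'(x) = 4x + 5.
f(0) = −1, f'(0) = 5, so x₁ = 0 − (−1)/5 = 1/5.
f(1/5) = 2/25, f'(1/5) = 29/5, so x₂ = (1/5) − (2/25)/(29/5) = 27/145.

27/145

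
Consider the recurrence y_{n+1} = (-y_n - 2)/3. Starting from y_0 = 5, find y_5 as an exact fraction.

y_1 = (-5 - 2)/3 = -7/3.
y_2 = (-(-7/3) - 2)/3 = 1/9.
y_3 = (-(1/9) - 2)/3 = -19/27.
y_4 = (-(-19/27) - 2)/3 = -35/81.
y_5 = (-(-35/81) - 2)/3 = -127/243.

-127/243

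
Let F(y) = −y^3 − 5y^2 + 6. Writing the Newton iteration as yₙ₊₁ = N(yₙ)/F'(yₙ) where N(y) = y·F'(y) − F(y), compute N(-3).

3

F'(y) = −3y^2 − 10y.
N(y) = y·F'(y) − F(y) = y·(−3y^2 − 10y) − (−y^3 − 5y^2 + 6) = −2y^3 − 5y^2 − 6.
N(-3) = 3.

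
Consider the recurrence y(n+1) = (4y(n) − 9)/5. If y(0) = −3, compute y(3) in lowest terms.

y(1) = (4·(−3) − 9)/5 = −21/5.
y(2) = (4·(−21/5) − 9)/5 = −129/25.
y(3) = (4·(−129/25) − 9)/5 = −741/125.

−741/125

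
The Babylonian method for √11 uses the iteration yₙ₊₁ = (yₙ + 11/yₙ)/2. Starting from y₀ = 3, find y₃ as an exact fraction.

y₁ = (3 + 11/3)/2 = 10/3.
y₂ = (10/3 + 11/(10/3))/2 = 199/60.
y₃ = (199/60 + 11/(199/60))/2 = 79201/23880.

79201/23880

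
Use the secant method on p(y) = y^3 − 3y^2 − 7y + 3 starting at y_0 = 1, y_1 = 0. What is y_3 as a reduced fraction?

p(1) = −6, p(0) = 3. y_2 = 0 − 3·(0 − 1)/(3 − (−6)) = 1/3.
p(0) = 3, p(1/3) = 10/27. y_3 = (1/3) − (10/27)·((1/3) − 0)/((10/27) − 3) = 27/71.

27/71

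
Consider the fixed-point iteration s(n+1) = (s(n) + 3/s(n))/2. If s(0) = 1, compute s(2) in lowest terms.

s(1) = (1 + 3/1)/2 = 2.
s(2) = (2 + 3/2)/2 = 7/4.

7/4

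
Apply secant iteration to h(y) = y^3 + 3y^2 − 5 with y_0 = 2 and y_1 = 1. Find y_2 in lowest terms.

h(2) = 15, h(1) = −1. y_2 = 1 − (−1)·(1 − 2)/((−1) − 15) = 17/16.

17/16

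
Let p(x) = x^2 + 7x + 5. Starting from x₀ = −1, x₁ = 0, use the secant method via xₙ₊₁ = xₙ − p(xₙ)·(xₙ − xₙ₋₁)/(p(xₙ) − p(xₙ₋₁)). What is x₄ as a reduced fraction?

−960/1189

p(−1) = −1, p(0) = 5. x₂ = 0 − 5·(0 − (−1))/(5 − (−1)) = −5/6.
p(0) = 5, p(−5/6) = −5/36. x₃ = (−5/6) − (−5/36)·((−5/6) − 0)/((−5/36) − 5) = −30/37.
p(−5/6) = −5/36, p(−30/37) = −25/1369. x₄ = (−30/37) − (−25/1369)·((−30/37) − (−5/6))/((−25/1369) − (−5/36)) = −960/1189.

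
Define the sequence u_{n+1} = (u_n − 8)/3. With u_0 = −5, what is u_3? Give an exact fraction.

u_1 = ((−5) − 8)/3 = −13/3.
u_2 = ((−13/3) − 8)/3 = −37/9.
u_3 = ((−37/9) − 8)/3 = −109/27.

−109/27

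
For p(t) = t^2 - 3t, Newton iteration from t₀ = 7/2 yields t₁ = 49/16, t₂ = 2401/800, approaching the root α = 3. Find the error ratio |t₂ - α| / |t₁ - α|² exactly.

8/25

t₁ - α = 49/16 - 3 = 1/16, so |t₁ - α| = 1/16.
t₂ - α = 2401/800 - 3 = 1/800, so |t₂ - α| = 1/800.
|t₁ - α|² = 1/256.
Ratio = (1/800) / (1/256) = 8/25.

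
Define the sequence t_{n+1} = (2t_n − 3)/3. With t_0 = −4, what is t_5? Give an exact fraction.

t_1 = (2·(−4) − 3)/3 = −11/3.
t_2 = (2·(−11/3) − 3)/3 = −31/9.
t_3 = (2·(−31/9) − 3)/3 = −89/27.
t_4 = (2·(−89/27) − 3)/3 = −259/81.
t_5 = (2·(−259/81) − 3)/3 = −761/243.

−761/243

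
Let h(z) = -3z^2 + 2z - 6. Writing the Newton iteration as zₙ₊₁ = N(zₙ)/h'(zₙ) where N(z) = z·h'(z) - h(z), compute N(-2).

-6

h'(z) = -6z + 2.
N(z) = z·h'(z) - h(z) = z·(-6z + 2) - (-3z^2 + 2z - 6) = -3z^2 + 6.
N(-2) = -6.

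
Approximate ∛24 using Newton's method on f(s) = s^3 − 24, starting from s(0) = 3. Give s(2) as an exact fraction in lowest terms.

13162/4563

f'(s) = 3s^2.
f(3) = 3, f'(3) = 27, so s(1) = 3 − 3/27 = 26/9.
f(26/9) = 80/729, f'(26/9) = 676/27, so s(2) = (26/9) − (80/729)/(676/27) = 13162/4563.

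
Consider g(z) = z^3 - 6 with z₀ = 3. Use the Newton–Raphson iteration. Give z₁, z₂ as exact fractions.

z₁ = 20/9, z₂ = 10187/5400

g'(z) = 3z^2.
g(3) = 21, g'(3) = 27, so z₁ = 3 - 21/27 = 20/9.
g(20/9) = 3626/729, g'(20/9) = 400/27, so z₂ = (20/9) - (3626/729)/(400/27) = 10187/5400.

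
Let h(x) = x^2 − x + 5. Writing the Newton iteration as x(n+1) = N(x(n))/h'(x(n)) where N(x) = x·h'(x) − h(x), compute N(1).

h'(x) = 2x − 1.
N(x) = x·h'(x) − h(x) = x·(2x − 1) − (x^2 − x + 5) = x^2 − 5.
N(1) = −4.

−4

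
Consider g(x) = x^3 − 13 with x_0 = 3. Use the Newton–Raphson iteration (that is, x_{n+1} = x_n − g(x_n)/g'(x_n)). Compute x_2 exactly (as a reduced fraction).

g'(x) = 3x^2.
g(3) = 14, g'(3) = 27, so x_1 = 3 − 14/27 = 67/27.
g(67/27) = 44884/19683, g'(67/27) = 4489/243, so x_2 = (67/27) − (44884/19683)/(4489/243) = 857405/363609.

857405/363609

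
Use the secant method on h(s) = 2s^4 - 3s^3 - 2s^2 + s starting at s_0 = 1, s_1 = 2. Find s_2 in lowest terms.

h(1) = -2, h(2) = 2. s_2 = 2 - 2·(2 - 1)/(2 - (-2)) = 3/2.

3/2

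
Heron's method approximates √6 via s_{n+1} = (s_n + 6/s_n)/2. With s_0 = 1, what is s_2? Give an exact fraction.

73/28

s_1 = (1 + 6/1)/2 = 7/2.
s_2 = (7/2 + 6/(7/2))/2 = 73/28.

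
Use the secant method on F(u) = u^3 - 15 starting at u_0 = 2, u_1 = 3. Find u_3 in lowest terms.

F(2) = -7, F(3) = 12. u_2 = 3 - 12·(3 - 2)/(12 - (-7)) = 45/19.
F(3) = 12, F(45/19) = -11760/6859. u_3 = (45/19) - (-11760/6859)·((45/19) - 3)/((-11760/6859) - 12) = 6395/2613.

6395/2613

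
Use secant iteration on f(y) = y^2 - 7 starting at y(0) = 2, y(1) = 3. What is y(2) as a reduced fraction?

13/5

f(2) = -3, f(3) = 2. y(2) = 3 - 2·(3 - 2)/(2 - (-3)) = 13/5.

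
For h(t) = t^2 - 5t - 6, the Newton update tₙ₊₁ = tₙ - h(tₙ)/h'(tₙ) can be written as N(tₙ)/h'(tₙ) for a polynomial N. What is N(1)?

h'(t) = 2t - 5.
N(t) = t·h'(t) - h(t) = t·(2t - 5) - (t^2 - 5t - 6) = t^2 + 6.
N(1) = 7.

7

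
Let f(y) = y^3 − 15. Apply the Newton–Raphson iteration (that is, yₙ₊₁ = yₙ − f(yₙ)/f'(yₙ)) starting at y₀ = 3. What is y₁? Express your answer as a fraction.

f'(y) = 3y^2.
f(3) = 12, f'(3) = 27, so y₁ = 3 − 12/27 = 23/9.

23/9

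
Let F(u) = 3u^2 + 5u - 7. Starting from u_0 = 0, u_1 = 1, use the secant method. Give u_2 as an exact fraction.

7/8

F(0) = -7, F(1) = 1. u_2 = 1 - 1·(1 - 0)/(1 - (-7)) = 7/8.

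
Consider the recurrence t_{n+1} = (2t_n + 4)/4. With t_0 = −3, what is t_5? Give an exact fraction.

t_1 = (2·(−3) + 4)/4 = −1/2.
t_2 = (2·(−1/2) + 4)/4 = 3/4.
t_3 = (2·(3/4) + 4)/4 = 11/8.
t_4 = (2·(11/8) + 4)/4 = 27/16.
t_5 = (2·(27/16) + 4)/4 = 59/32.

59/32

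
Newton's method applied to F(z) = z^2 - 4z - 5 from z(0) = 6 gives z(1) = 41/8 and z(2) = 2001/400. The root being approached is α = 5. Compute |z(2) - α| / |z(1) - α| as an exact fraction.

z(1) - α = 41/8 - 5 = 1/8, so |z(1) - α| = 1/8.
z(2) - α = 2001/400 - 5 = 1/400, so |z(2) - α| = 1/400.
Ratio = (1/400) / (1/8) = 1/50.

1/50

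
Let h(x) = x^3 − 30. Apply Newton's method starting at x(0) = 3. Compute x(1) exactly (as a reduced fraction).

h'(x) = 3x^2.
h(3) = −3, h'(3) = 27, so x(1) = 3 − (−3)/27 = 28/9.

28/9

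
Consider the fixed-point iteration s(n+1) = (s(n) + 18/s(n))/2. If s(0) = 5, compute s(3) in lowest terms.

26628001/6276280

s(1) = (5 + 18/5)/2 = 43/10.
s(2) = (43/10 + 18/(43/10))/2 = 3649/860.
s(3) = (3649/860 + 18/(3649/860))/2 = 26628001/6276280.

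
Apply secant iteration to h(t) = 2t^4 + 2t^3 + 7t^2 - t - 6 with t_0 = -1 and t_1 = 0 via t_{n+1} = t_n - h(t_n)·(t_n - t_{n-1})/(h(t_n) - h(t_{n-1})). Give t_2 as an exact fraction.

-3/4

h(-1) = 2, h(0) = -6. t_2 = 0 - (-6)·(0 - (-1))/((-6) - 2) = -3/4.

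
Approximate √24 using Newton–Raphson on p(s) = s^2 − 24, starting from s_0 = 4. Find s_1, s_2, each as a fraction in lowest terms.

p'(s) = 2s.
p(4) = −8, p'(4) = 8, so s_1 = 4 − (−8)/8 = 5.
p(5) = 1, p'(5) = 10, so s_2 = 5 − 1/10 = 49/10.

s_1 = 5, s_2 = 49/10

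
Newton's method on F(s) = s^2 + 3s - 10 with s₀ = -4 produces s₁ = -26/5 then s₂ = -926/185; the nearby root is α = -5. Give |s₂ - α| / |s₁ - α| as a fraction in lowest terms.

1/37

s₁ - α = -26/5 - (-5) = -26/5 + 5 = -1/5, so |s₁ - α| = 1/5.
s₂ - α = -926/185 - (-5) = -926/185 + 5 = -1/185, so |s₂ - α| = 1/185.
Ratio = (1/185) / (1/5) = 1/37.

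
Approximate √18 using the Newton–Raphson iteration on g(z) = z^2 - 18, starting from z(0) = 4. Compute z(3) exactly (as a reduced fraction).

g'(z) = 2z.
g(4) = -2, g'(4) = 8, so z(1) = 4 - (-2)/8 = 17/4.
g(17/4) = 1/16, g'(17/4) = 17/2, so z(2) = (17/4) - (1/16)/(17/2) = 577/136.
g(577/136) = 1/18496, g'(577/136) = 577/68, so z(3) = (577/136) - (1/18496)/(577/68) = 665857/156944.

665857/156944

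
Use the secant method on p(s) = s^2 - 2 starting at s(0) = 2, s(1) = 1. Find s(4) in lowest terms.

41/29

p(2) = 2, p(1) = -1. s(2) = 1 - (-1)·(1 - 2)/((-1) - 2) = 4/3.
p(1) = -1, p(4/3) = -2/9. s(3) = (4/3) - (-2/9)·((4/3) - 1)/((-2/9) - (-1)) = 10/7.
p(4/3) = -2/9, p(10/7) = 2/49. s(4) = (10/7) - (2/49)·((10/7) - (4/3))/((2/49) - (-2/9)) = 41/29.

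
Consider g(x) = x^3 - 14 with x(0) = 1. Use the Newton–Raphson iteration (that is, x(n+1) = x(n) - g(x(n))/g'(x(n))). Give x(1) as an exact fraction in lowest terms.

16/3

g'(x) = 3x^2.
g(1) = -13, g'(1) = 3, so x(1) = 1 - (-13)/3 = 16/3.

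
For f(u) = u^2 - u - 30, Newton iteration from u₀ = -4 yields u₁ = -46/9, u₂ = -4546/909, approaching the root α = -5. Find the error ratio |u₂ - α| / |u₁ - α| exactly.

1/101

u₁ - α = -46/9 - (-5) = -46/9 + 5 = -1/9, so |u₁ - α| = 1/9.
u₂ - α = -4546/909 - (-5) = -4546/909 + 5 = -1/909, so |u₂ - α| = 1/909.
Ratio = (1/909) / (1/9) = 1/101.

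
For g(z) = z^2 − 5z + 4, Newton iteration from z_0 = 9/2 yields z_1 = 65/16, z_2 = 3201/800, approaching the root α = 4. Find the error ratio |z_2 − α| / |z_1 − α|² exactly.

z_1 − α = 65/16 − 4 = 1/16, so |z_1 − α| = 1/16.
z_2 − α = 3201/800 − 4 = 1/800, so |z_2 − α| = 1/800.
|z_1 − α|² = 1/256.
Ratio = (1/800) / (1/256) = 8/25.

8/25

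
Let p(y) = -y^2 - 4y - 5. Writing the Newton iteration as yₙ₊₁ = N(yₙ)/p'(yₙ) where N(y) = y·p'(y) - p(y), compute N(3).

p'(y) = -2y - 4.
N(y) = y·p'(y) - p(y) = y·(-2y - 4) - (-y^2 - 4y - 5) = -y^2 + 5.
N(3) = -4.

-4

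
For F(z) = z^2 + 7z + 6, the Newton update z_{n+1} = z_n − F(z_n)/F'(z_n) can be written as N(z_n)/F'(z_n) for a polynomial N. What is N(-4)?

F'(z) = 2z + 7.
N(z) = z·F'(z) − F(z) = z·(2z + 7) − (z^2 + 7z + 6) = z^2 − 6.
N(-4) = 10.

10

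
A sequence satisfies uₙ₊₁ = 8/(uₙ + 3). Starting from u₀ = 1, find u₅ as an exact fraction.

u₁ = 8/(1 + 3) = 2.
u₂ = 8/(2 + 3) = 8/5.
u₃ = 8/(8/5 + 3) = 40/23.
u₄ = 8/(40/23 + 3) = 184/109.
u₅ = 8/(184/109 + 3) = 872/511.

872/511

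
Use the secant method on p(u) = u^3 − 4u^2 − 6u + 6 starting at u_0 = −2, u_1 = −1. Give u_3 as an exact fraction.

−2714/1531

p(−2) = −6, p(−1) = 7. u_2 = (−1) − 7·((−1) − (−2))/(7 − (−6)) = −20/13.
p(−1) = 7, p(−20/13) = 4662/2197. u_3 = (−20/13) − (4662/2197)·((−20/13) − (−1))/((4662/2197) − 7) = −2714/1531.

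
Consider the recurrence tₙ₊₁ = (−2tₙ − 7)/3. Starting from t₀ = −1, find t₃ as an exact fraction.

t₁ = (−2·(−1) − 7)/3 = −5/3.
t₂ = (−2·(−5/3) − 7)/3 = −11/9.
t₃ = (−2·(−11/9) − 7)/3 = −41/27.

−41/27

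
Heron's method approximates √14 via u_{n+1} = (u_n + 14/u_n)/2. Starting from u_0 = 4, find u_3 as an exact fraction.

u_1 = (4 + 14/4)/2 = 15/4.
u_2 = (15/4 + 14/(15/4))/2 = 449/120.
u_3 = (449/120 + 14/(449/120))/2 = 403201/107760.

403201/107760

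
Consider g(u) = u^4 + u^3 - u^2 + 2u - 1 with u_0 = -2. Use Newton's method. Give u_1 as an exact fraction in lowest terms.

-29/14

g'(u) = 4u^3 + 3u^2 - 2u + 2.
g(-2) = -1, g'(-2) = -14, so u_1 = (-2) - (-1)/(-14) = -29/14.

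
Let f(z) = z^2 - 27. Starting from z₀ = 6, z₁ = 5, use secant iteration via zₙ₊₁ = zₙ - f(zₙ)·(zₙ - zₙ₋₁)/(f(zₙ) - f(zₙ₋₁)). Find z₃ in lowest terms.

291/56

f(6) = 9, f(5) = -2. z₂ = 5 - (-2)·(5 - 6)/((-2) - 9) = 57/11.
f(5) = -2, f(57/11) = -18/121. z₃ = (57/11) - (-18/121)·((57/11) - 5)/((-18/121) - (-2)) = 291/56.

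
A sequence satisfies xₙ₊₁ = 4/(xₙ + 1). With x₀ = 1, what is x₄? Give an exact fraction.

x₁ = 4/(1 + 1) = 2.
x₂ = 4/(2 + 1) = 4/3.
x₃ = 4/(4/3 + 1) = 12/7.
x₄ = 4/(12/7 + 1) = 28/19.

28/19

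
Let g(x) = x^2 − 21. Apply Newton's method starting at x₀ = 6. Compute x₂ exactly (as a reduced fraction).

697/152

g'(x) = 2x.
g(6) = 15, g'(6) = 12, so x₁ = 6 − 15/12 = 19/4.
g(19/4) = 25/16, g'(19/4) = 19/2, so x₂ = (19/4) − (25/16)/(19/2) = 697/152.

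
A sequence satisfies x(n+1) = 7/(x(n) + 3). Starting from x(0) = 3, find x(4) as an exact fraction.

x(1) = 7/(3 + 3) = 7/6.
x(2) = 7/(7/6 + 3) = 42/25.
x(3) = 7/(42/25 + 3) = 175/117.
x(4) = 7/(175/117 + 3) = 819/526.

819/526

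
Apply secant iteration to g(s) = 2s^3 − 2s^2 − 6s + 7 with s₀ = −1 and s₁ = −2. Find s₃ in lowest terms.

g(−1) = 9, g(−2) = −5. s₂ = (−2) − (−5)·((−2) − (−1))/((−5) − 9) = −23/14.
g(−2) = −5, g(−23/14) = 3555/1372. s₃ = (−23/14) − (3555/1372)·((−23/14) − (−2))/((3555/1372) − (−5)) = −3676/2083.

−3676/2083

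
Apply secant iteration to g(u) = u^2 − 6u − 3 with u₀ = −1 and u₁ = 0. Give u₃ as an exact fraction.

−7/15

g(−1) = 4, g(0) = −3. u₂ = 0 − (−3)·(0 − (−1))/((−3) − 4) = −3/7.
g(0) = −3, g(−3/7) = −12/49. u₃ = (−3/7) − (−12/49)·((−3/7) − 0)/((−12/49) − (−3)) = −7/15.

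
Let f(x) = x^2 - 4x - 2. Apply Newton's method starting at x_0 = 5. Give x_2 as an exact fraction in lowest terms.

f'(x) = 2x - 4.
f(5) = 3, f'(5) = 6, so x_1 = 5 - 3/6 = 9/2.
f(9/2) = 1/4, f'(9/2) = 5, so x_2 = (9/2) - (1/4)/5 = 89/20.

89/20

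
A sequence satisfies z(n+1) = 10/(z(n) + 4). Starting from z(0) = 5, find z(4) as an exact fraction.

685/389

z(1) = 10/(5 + 4) = 10/9.
z(2) = 10/(10/9 + 4) = 45/23.
z(3) = 10/(45/23 + 4) = 230/137.
z(4) = 10/(230/137 + 4) = 685/389.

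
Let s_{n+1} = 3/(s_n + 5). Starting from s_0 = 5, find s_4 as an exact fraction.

s_1 = 3/(5 + 5) = 3/10.
s_2 = 3/(3/10 + 5) = 30/53.
s_3 = 3/(30/53 + 5) = 159/295.
s_4 = 3/(159/295 + 5) = 885/1634.

885/1634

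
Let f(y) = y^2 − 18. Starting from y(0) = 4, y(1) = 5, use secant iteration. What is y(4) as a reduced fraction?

13411/3161

f(4) = −2, f(5) = 7. y(2) = 5 − 7·(5 − 4)/(7 − (−2)) = 38/9.
f(5) = 7, f(38/9) = −14/81. y(3) = (38/9) − (−14/81)·((38/9) − 5)/((−14/81) − 7) = 352/83.
f(38/9) = −14/81, f(352/83) = −98/6889. y(4) = (352/83) − (−98/6889)·((352/83) − (38/9))/((−98/6889) − (−14/81)) = 13411/3161.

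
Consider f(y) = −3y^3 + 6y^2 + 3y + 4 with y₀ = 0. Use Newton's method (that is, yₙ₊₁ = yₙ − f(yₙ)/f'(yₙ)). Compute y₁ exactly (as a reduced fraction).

f'(y) = −9y^2 + 12y + 3.
f(0) = 4, f'(0) = 3, so y₁ = 0 − 4/3 = −4/3.

−4/3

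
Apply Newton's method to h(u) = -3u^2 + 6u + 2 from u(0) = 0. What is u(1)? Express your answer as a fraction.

-1/3

h'(u) = -6u + 6.
h(0) = 2, h'(0) = 6, so u(1) = 0 - 2/6 = -1/3.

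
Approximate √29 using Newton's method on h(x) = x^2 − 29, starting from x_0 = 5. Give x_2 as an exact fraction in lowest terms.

727/135

h'(x) = 2x.
h(5) = −4, h'(5) = 10, so x_1 = 5 − (−4)/10 = 27/5.
h(27/5) = 4/25, h'(27/5) = 54/5, so x_2 = (27/5) − (4/25)/(54/5) = 727/135.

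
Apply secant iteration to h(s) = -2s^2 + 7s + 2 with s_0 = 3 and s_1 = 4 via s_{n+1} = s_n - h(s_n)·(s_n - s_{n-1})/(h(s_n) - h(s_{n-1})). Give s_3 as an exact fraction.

h(3) = 5, h(4) = -2. s_2 = 4 - (-2)·(4 - 3)/((-2) - 5) = 26/7.
h(4) = -2, h(26/7) = 20/49. s_3 = (26/7) - (20/49)·((26/7) - 4)/((20/49) - (-2)) = 222/59.

222/59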